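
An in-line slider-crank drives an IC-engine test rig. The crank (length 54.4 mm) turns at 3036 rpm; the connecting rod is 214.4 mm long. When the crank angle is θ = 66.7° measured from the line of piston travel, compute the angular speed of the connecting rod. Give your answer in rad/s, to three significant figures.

ω = 317.9 rad/s (converted from 3036 rpm).
The rod makes angle φ with the slider axis where L sinφ = r sinθ; differentiating, L cosφ·φ̇ = r ω cosθ.
L cosφ = √(L² − r² sin²θ) = 0.2085 m.
|ω_rod| = r ω |cosθ| / √(L² − r² sin²θ) = 0.0544·317.9·0.39555/0.2085 = 32.811 rad/s.

32.8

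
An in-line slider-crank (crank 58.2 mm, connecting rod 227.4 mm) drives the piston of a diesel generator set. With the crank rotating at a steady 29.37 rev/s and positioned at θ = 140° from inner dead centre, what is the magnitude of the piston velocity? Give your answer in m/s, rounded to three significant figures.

5.53

ω = 2π·29.4 = 184.5 rad/s
For an in-line slider-crank, x = r cosθ + √(L² − r² sin²θ), so v = −rω sinθ·[1 + r cosθ/√(L² − r² sin²θ)].
With r = 0.0582 m, L = 0.2274 m, θ = 140°: √(L² − r² sin²θ) = 0.2243 m.
v = −0.0582·184.5·0.64279·[1 + 0.0582·-0.76604/0.2243] = -5.5314 m/s.
|v| = 5.5314 m/s.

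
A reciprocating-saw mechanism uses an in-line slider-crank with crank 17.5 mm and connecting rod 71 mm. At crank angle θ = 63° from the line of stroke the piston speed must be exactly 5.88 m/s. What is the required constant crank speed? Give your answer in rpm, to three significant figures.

3230

For an in-line slider-crank, |v_piston| = rω|sinθ|·[1 + r cosθ/√(L² − r² sin²θ)].
With r = 0.0175 m, L = 0.071 m, θ = 63°: the bracketed kinematic factor |dx/dθ| = 0.017381 m.
ω = v/|dx/dθ| = 5.88/0.017381 = 338.3 rad/s.
N = 60ω/(2π) = 3230.5 rpm.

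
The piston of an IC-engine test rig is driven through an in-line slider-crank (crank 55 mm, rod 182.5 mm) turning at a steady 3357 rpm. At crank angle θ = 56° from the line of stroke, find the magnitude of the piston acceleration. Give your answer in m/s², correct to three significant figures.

ω = 2π·3357/60 = 351.5 rad/s
x(θ) = r cosθ + √(L² − r² sin²θ); with ω constant, a = ω²·d²x/dθ².
d²x/dθ² = −r cosθ − r²(cos2θ)/√u − r⁴ sin²2θ/(4u^{3/2}),  u = L² − r² sin²θ = 0.0312272 m².
Substituting r = 0.055 m, L = 0.1825 m, θ = 56°: d²x/dθ² = -0.024699 m.
a = ω²·d²x/dθ² = (351.5)²·(-0.024699) = -3052.4 m/s²;  |a| = 3052.4 m/s².

3050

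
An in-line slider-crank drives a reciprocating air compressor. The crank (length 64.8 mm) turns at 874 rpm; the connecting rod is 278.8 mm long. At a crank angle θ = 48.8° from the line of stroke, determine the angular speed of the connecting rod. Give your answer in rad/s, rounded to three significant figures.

ω = 91.53 rad/s (converted from 874 rpm).
The rod makes angle φ with the slider axis where L sinφ = r sinθ; differentiating, L cosφ·φ̇ = r ω cosθ.
L cosφ = √(L² − r² sin²θ) = 0.2745 m.
|ω_rod| = r ω |cosθ| / √(L² − r² sin²θ) = 0.0648·91.53·0.65869/0.2745 = 14.231 rad/s.

14.2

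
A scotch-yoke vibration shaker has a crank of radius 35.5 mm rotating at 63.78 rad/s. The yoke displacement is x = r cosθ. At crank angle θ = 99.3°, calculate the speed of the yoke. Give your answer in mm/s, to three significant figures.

ω = 63.78 rad/s
x = r cosθ ⇒ ẋ = −rω sinθ.
|v| = rω|sinθ| = 0.0355·63.78·|sin 99.3°| = 2.2344 m/s = 2234.4 mm/s.

2230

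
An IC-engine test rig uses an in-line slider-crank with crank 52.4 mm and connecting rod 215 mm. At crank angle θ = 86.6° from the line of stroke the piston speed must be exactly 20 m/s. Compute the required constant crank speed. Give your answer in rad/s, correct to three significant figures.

377

For an in-line slider-crank, |v_piston| = rω|sinθ|·[1 + r cosθ/√(L² − r² sin²θ)].
With r = 0.0524 m, L = 0.215 m, θ = 86.6°: the bracketed kinematic factor |dx/dθ| = 0.053087 m.
ω = v/|dx/dθ| = 20/0.053087 = 376.74 rad/s.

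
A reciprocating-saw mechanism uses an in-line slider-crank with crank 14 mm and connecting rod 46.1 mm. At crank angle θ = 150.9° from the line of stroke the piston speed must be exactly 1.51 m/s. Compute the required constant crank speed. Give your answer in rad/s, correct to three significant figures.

303

For an in-line slider-crank, |v_piston| = rω|sinθ|·[1 + r cosθ/√(L² − r² sin²θ)].
With r = 0.014 m, L = 0.0461 m, θ = 150.9°: the bracketed kinematic factor |dx/dθ| = 0.0049819 m.
ω = v/|dx/dθ| = 1.51/0.0049819 = 303.09 rad/s.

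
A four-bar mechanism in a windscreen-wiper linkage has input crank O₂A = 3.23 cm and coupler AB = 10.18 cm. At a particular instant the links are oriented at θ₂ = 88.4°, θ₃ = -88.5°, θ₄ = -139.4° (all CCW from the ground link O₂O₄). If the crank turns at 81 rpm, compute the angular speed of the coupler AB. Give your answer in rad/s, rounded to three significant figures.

2.57

ω₂ = 8.482 rad/s (from 81 rpm).
Differentiating the loop-closure r₂e^{iθ₂}+r₃e^{iθ₃}=r₁+r₄e^{iθ₄} gives r₂ω₂e^{iθ₂}+r₃ω₃e^{iθ₃}=r₄ω₄e^{iθ₄}.
Eliminating the other unknown: ω₃ = r₂ω₂ sin(θ₄−θ₂) / [r₃ sin(θ₃−θ₄)].
Numerator sine = +0.74080; denominator sine = +0.77605.
Result = 0.0323·8.482·(+0.74080) / (0.1018·(+0.77605)) = +2.5691 rad/s; magnitude 2.5691 rad/s.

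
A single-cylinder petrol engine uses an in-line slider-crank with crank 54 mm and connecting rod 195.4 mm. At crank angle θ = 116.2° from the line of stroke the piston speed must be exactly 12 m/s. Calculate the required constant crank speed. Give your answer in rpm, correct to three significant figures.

2710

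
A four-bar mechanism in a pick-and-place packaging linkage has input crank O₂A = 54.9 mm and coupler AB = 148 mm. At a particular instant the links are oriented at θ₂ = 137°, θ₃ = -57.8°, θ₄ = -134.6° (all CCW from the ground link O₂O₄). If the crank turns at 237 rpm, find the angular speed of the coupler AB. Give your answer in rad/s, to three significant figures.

ω₂ = 24.82 rad/s (from 237 rpm).
Differentiating the loop-closure r₂e^{iθ₂}+r₃e^{iθ₃}=r₁+r₄e^{iθ₄} gives r₂ω₂e^{iθ₂}+r₃ω₃e^{iθ₃}=r₄ω₄e^{iθ₄}.
Eliminating the other unknown: ω₃ = r₂ω₂ sin(θ₄−θ₂) / [r₃ sin(θ₃−θ₄)].
Numerator sine = +0.99961; denominator sine = +0.97358.
Result = 0.0549·24.82·(+0.99961) / (0.148·(+0.97358)) = +9.4525 rad/s; magnitude 9.4525 rad/s.

9.45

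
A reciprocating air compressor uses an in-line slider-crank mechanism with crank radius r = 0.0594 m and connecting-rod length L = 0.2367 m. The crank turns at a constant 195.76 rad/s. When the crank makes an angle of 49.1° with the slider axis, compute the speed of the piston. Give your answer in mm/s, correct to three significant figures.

10300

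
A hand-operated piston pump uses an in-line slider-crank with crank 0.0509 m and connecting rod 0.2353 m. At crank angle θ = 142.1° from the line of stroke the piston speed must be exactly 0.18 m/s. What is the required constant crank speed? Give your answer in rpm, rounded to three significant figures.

66.4

For an in-line slider-crank, |v_piston| = rω|sinθ|·[1 + r cosθ/√(L² − r² sin²θ)].
With r = 0.0509 m, L = 0.2353 m, θ = 142.1°: the bracketed kinematic factor |dx/dθ| = 0.025882 m.
ω = v/|dx/dθ| = 0.18/0.025882 = 6.9546 rad/s.
N = 60ω/(2π) = 66.411 rpm.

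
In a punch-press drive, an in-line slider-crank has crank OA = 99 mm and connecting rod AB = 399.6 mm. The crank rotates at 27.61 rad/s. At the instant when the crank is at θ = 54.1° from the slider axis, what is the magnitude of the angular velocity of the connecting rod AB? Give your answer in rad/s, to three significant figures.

ω = 27.61 rad/s
The rod makes angle φ with the slider axis where L sinφ = r sinθ; differentiating, L cosφ·φ̇ = r ω cosθ.
L cosφ = √(L² − r² sin²θ) = 0.39147 m.
|ω_rod| = r ω |cosθ| / √(L² − r² sin²θ) = 0.099·27.61·0.58637/0.39147 = 4.0943 rad/s.

4.09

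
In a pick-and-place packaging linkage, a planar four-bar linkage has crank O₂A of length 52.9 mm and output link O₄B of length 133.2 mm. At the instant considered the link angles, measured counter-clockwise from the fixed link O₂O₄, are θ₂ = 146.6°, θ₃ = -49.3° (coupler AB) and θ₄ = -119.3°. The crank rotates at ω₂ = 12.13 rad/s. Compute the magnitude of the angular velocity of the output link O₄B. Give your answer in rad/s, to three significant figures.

1.40

ω₂ = 12.13 rad/s
Differentiating the loop-closure r₂e^{iθ₂}+r₃e^{iθ₃}=r₁+r₄e^{iθ₄} gives r₂ω₂e^{iθ₂}+r₃ω₃e^{iθ₃}=r₄ω₄e^{iθ₄}.
Eliminating the other unknown: ω₄ = r₂ω₂ sin(θ₂−θ₃) / [r₄ sin(θ₄−θ₃)].
Numerator sine = -0.27396; denominator sine = -0.93969.
Result = 0.0529·12.13·(-0.27396) / (0.1332·(-0.93969)) = +1.4045 rad/s; magnitude 1.4045 rad/s.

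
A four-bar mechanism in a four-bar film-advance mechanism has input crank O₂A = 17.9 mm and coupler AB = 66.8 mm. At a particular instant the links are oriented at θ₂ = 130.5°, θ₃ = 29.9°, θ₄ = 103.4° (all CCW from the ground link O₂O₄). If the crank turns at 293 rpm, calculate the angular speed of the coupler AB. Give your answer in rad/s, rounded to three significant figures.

3.91

ω₂ = 30.68 rad/s (from 293 rpm).
Differentiating the loop-closure r₂e^{iθ₂}+r₃e^{iθ₃}=r₁+r₄e^{iθ₄} gives r₂ω₂e^{iθ₂}+r₃ω₃e^{iθ₃}=r₄ω₄e^{iθ₄}.
Eliminating the other unknown: ω₃ = r₂ω₂ sin(θ₄−θ₂) / [r₃ sin(θ₃−θ₄)].
Numerator sine = -0.45554; denominator sine = -0.95882.
Result = 0.0179·30.68·(-0.45554) / (0.0668·(-0.95882)) = +3.9063 rad/s; magnitude 3.9063 rad/s.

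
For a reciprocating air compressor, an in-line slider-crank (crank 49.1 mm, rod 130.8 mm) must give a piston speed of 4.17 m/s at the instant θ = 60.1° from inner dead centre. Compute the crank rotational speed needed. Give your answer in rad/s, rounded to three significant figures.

81.8

For an in-line slider-crank, |v_piston| = rω|sinθ|·[1 + r cosθ/√(L² − r² sin²θ)].
With r = 0.0491 m, L = 0.1308 m, θ = 60.1°: the bracketed kinematic factor |dx/dθ| = 0.050988 m.
ω = v/|dx/dθ| = 4.17/0.050988 = 81.784 rad/s.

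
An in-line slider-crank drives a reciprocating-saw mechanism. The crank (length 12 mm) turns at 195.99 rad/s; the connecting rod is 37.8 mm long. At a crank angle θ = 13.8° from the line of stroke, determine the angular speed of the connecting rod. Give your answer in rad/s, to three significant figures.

60.6

ω = 196 rad/s
The rod makes angle φ with the slider axis where L sinφ = r sinθ; differentiating, L cosφ·φ̇ = r ω cosθ.
L cosφ = √(L² − r² sin²θ) = 0.037691 m.
|ω_rod| = r ω |cosθ| / √(L² − r² sin²θ) = 0.012·196·0.97113/0.037691 = 60.597 rad/s.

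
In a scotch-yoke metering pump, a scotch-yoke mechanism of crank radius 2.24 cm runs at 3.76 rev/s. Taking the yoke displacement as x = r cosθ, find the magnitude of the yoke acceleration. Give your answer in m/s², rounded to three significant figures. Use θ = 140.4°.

9.63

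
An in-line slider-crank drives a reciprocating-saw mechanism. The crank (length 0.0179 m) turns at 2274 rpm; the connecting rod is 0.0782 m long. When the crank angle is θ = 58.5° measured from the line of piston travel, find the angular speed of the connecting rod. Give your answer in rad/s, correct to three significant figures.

29.0

ω = 238.1 rad/s (converted from 2274 rpm).
The rod makes angle φ with the slider axis where L sinφ = r sinθ; differentiating, L cosφ·φ̇ = r ω cosθ.
L cosφ = √(L² − r² sin²θ) = 0.076696 m.
|ω_rod| = r ω |cosθ| / √(L² − r² sin²θ) = 0.0179·238.1·0.52250/0.076696 = 29.039 rad/s.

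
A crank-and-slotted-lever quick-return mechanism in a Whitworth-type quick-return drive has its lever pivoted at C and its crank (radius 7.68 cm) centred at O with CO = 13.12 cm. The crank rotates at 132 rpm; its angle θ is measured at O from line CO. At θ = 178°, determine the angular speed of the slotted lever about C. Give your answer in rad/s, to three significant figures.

ω = 13.82 rad/s (from 132 rpm).
Crank pin A relative to C: A = (d + r cosθ, r sinθ); lever angle φ = atan2(r sinθ, d + r cosθ).
Differentiating tanφ: φ̇ = rω(d cosθ + r)/(d² + r² + 2dr cosθ).
d² + r² + 2dr cosθ = |CA|² = 0.00297164 m²;  d cosθ + r = -0.05432 m.
|ω_lever| = |0.0768·13.82·-0.05432| / 0.00297164 = 19.406 rad/s.

19.4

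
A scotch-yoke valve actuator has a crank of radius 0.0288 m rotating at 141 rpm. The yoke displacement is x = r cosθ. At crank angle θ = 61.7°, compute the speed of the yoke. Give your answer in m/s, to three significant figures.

0.374

ω = 14.77 rad/s (from 141 rpm).
x = r cosθ ⇒ ẋ = −rω sinθ.
|v| = rω|sinθ| = 0.0288·14.77·|sin 61.7°| = 0.37442 m/s.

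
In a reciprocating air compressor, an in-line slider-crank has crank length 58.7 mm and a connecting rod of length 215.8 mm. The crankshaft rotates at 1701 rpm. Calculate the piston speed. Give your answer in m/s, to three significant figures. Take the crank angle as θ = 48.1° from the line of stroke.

9.23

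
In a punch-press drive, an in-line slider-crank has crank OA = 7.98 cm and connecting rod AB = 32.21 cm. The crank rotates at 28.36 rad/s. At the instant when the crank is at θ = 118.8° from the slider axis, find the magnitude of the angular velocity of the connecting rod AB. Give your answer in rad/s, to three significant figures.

ω = 28.36 rad/s
The rod makes angle φ with the slider axis where L sinφ = r sinθ; differentiating, L cosφ·φ̇ = r ω cosθ.
L cosφ = √(L² − r² sin²θ) = 0.31442 m.
|ω_rod| = r ω |cosθ| / √(L² − r² sin²θ) = 0.0798·28.36·0.48175/0.31442 = 3.4676 rad/s.

3.47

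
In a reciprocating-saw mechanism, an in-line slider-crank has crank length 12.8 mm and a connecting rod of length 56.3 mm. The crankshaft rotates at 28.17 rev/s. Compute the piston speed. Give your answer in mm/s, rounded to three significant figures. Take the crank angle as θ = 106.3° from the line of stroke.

2030

ω = 2π·28.2 = 177 rad/s
For an in-line slider-crank, x = r cosθ + √(L² − r² sin²θ), so v = −rω sinθ·[1 + r cosθ/√(L² − r² sin²θ)].
With r = 0.0128 m, L = 0.0563 m, θ = 106.3°: √(L² − r² sin²θ) = 0.054943 m.
v = −0.0128·177·0.95981·[1 + 0.0128·-0.28067/0.054943] = -2.0323 m/s.
|v| = 2.0323 m/s = 2032.3 mm/s.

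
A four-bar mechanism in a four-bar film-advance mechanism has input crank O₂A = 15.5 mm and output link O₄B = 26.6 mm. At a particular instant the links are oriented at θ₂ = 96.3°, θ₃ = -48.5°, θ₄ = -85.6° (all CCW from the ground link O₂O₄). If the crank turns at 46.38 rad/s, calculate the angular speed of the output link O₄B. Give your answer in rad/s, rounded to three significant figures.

25.8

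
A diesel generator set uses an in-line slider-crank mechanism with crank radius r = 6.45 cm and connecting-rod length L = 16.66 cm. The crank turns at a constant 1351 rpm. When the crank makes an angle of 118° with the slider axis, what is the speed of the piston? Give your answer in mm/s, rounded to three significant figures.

6500

ω = 2π·1351/60 = 141.5 rad/s
For an in-line slider-crank, x = r cosθ + √(L² − r² sin²θ), so v = −rω sinθ·[1 + r cosθ/√(L² − r² sin²θ)].
With r = 0.0645 m, L = 0.1666 m, θ = 118°: √(L² − r² sin²θ) = 0.15656 m.
v = −0.0645·141.5·0.88295·[1 + 0.0645·-0.46947/0.15656] = -6.4988 m/s.
|v| = 6.4988 m/s = 6498.8 mm/s.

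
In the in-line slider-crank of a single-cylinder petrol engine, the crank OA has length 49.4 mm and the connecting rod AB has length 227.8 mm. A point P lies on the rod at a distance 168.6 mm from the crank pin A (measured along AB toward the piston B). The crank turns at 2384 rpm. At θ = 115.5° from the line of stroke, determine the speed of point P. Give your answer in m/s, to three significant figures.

10.4

ω = 249.7 rad/s.  Crank-pin speed |V_A| = rω = 12.333 m/s, perpendicular to OA.
Rod angle: sinφ = −(r/L) sinθ ⇒ φ = -11.287°; ω_rod = −rω cosθ/√(L²−r²sin²θ) = +23.767 rad/s.
V_P = V_A + ω_rod × AP, with AP = 0.1686 m along the rod.
Components: V_Px = −rω sinθ − a·ω_rod·sinφ = -10.347 m/s;  V_Py = rω cosθ + a·ω_rod·cosφ = -1.3798 m/s.
|V_P| = √(V_Px² + V_Py²) = 10.439 m/s.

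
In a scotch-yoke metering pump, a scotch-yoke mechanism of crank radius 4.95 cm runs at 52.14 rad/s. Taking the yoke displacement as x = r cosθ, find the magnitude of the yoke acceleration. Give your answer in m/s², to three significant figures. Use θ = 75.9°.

32.8

ω = 52.14 rad/s
x = r cosθ ⇒ ẍ = −rω² cosθ (ω constant).
|a| = rω²|cosθ| = 0.0495·(52.14)²·|cos 75.9°| = 32.783 m/s².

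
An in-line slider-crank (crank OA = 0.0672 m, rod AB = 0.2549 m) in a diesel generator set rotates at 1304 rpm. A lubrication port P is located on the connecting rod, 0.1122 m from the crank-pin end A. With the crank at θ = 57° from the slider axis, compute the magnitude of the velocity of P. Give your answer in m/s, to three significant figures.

ω = 136.6 rad/s.  Crank-pin speed |V_A| = rω = 9.1765 m/s, perpendicular to OA.
Rod angle: sinφ = −(r/L) sinθ ⇒ φ = -12.774°; ω_rod = −rω cosθ/√(L²−r²sin²θ) = -20.105 rad/s.
V_P = V_A + ω_rod × AP, with AP = 0.1122 m along the rod.
Components: V_Px = −rω sinθ − a·ω_rod·sinφ = -8.1948 m/s;  V_Py = rω cosθ + a·ω_rod·cosφ = +2.7979 m/s.
|V_P| = √(V_Px² + V_Py²) = 8.6593 m/s.

8.66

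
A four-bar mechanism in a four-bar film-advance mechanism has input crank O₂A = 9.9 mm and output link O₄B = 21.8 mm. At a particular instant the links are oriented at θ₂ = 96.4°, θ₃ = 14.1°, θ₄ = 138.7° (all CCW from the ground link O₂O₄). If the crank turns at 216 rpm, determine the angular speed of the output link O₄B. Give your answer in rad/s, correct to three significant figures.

12.4

ω₂ = 22.62 rad/s (from 216 rpm).
Differentiating the loop-closure r₂e^{iθ₂}+r₃e^{iθ₃}=r₁+r₄e^{iθ₄} gives r₂ω₂e^{iθ₂}+r₃ω₃e^{iθ₃}=r₄ω₄e^{iθ₄}.
Eliminating the other unknown: ω₄ = r₂ω₂ sin(θ₂−θ₃) / [r₄ sin(θ₄−θ₃)].
Numerator sine = +0.99098; denominator sine = +0.82314.
Result = 0.0099·22.62·(+0.99098) / (0.0218·(+0.82314)) = +12.367 rad/s; magnitude 12.367 rad/s.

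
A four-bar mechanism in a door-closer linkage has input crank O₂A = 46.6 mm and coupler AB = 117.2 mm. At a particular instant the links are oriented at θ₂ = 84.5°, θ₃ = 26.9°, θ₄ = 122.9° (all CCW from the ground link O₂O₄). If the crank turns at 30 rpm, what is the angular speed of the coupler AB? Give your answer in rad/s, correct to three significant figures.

0.780

ω₂ = 3.142 rad/s (from 30 rpm).
Differentiating the loop-closure r₂e^{iθ₂}+r₃e^{iθ₃}=r₁+r₄e^{iθ₄} gives r₂ω₂e^{iθ₂}+r₃ω₃e^{iθ₃}=r₄ω₄e^{iθ₄}.
Eliminating the other unknown: ω₃ = r₂ω₂ sin(θ₄−θ₂) / [r₃ sin(θ₃−θ₄)].
Numerator sine = +0.62115; denominator sine = -0.99452.
Result = 0.0466·3.142·(+0.62115) / (0.1172·(-0.99452)) = -0.78017 rad/s; magnitude 0.78017 rad/s.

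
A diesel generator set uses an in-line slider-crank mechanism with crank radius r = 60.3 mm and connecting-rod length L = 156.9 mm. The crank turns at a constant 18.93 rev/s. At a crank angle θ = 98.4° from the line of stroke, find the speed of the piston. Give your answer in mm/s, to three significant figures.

6660

ω = 2π·18.9 = 118.9 rad/s
For an in-line slider-crank, x = r cosθ + √(L² − r² sin²θ), so v = −rω sinθ·[1 + r cosθ/√(L² − r² sin²θ)].
With r = 0.0603 m, L = 0.1569 m, θ = 98.4°: √(L² − r² sin²θ) = 0.14512 m.
v = −0.0603·118.9·0.98927·[1 + 0.0603·-0.14608/0.14512] = -6.6645 m/s.
|v| = 6.6645 m/s = 6664.5 mm/s.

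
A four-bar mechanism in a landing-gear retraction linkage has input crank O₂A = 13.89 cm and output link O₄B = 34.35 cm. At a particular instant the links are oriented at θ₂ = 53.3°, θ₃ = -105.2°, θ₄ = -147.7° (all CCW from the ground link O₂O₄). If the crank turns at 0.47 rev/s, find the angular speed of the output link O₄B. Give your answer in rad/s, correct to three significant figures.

0.648

ω₂ = 2.953 rad/s (from 0.47 rev/s).
Differentiating the loop-closure r₂e^{iθ₂}+r₃e^{iθ₃}=r₁+r₄e^{iθ₄} gives r₂ω₂e^{iθ₂}+r₃ω₃e^{iθ₃}=r₄ω₄e^{iθ₄}.
Eliminating the other unknown: ω₄ = r₂ω₂ sin(θ₂−θ₃) / [r₄ sin(θ₄−θ₃)].
Numerator sine = +0.36650; denominator sine = -0.67559.
Result = 0.1389·2.953·(+0.36650) / (0.3435·(-0.67559)) = -0.64781 rad/s; magnitude 0.64781 rad/s.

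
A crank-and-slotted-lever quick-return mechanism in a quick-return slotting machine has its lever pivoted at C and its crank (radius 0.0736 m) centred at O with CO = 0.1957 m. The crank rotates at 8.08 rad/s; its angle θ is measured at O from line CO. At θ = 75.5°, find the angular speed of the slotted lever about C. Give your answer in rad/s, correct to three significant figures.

ω = 8.08 rad/s
Crank pin A relative to C: A = (d + r cosθ, r sinθ); lever angle φ = atan2(r sinθ, d + r cosθ).
Differentiating tanφ: φ̇ = rω(d cosθ + r)/(d² + r² + 2dr cosθ).
d² + r² + 2dr cosθ = |CA|² = 0.0509282 m²;  d cosθ + r = +0.1226 m.
|ω_lever| = |0.0736·8.08·+0.1226| / 0.0509282 = 1.4316 rad/s.

1.43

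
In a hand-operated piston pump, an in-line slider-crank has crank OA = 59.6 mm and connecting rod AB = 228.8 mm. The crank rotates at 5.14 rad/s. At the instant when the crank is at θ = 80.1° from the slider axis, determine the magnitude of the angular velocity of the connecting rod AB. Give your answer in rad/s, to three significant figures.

ω = 5.14 rad/s
The rod makes angle φ with the slider axis where L sinφ = r sinθ; differentiating, L cosφ·φ̇ = r ω cosθ.
L cosφ = √(L² − r² sin²θ) = 0.22114 m.
|ω_rod| = r ω |cosθ| / √(L² − r² sin²θ) = 0.0596·5.14·0.17193/0.22114 = 0.23817 rad/s.

0.238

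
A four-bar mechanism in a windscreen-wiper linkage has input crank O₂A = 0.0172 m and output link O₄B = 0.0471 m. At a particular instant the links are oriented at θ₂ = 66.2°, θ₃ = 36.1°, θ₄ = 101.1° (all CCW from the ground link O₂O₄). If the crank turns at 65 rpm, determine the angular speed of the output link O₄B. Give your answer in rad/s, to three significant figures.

1.38

ω₂ = 6.807 rad/s (from 65 rpm).
Differentiating the loop-closure r₂e^{iθ₂}+r₃e^{iθ₃}=r₁+r₄e^{iθ₄} gives r₂ω₂e^{iθ₂}+r₃ω₃e^{iθ₃}=r₄ω₄e^{iθ₄}.
Eliminating the other unknown: ω₄ = r₂ω₂ sin(θ₂−θ₃) / [r₄ sin(θ₄−θ₃)].
Numerator sine = +0.50151; denominator sine = +0.90631.
Result = 0.0172·6.807·(+0.50151) / (0.0471·(+0.90631)) = +1.3755 rad/s; magnitude 1.3755 rad/s.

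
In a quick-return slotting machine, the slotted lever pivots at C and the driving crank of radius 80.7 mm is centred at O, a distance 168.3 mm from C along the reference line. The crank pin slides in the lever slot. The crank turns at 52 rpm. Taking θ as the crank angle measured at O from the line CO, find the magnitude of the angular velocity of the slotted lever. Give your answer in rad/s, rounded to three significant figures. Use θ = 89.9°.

1.02

ω = 5.445 rad/s (from 52 rpm).
Crank pin A relative to C: A = (d + r cosθ, r sinθ); lever angle φ = atan2(r sinθ, d + r cosθ).
Differentiating tanφ: φ̇ = rω(d cosθ + r)/(d² + r² + 2dr cosθ).
d² + r² + 2dr cosθ = |CA|² = 0.0348848 m²;  d cosθ + r = +0.080994 m.
|ω_lever| = |0.0807·5.445·+0.080994| / 0.0348848 = 1.0203 rad/s.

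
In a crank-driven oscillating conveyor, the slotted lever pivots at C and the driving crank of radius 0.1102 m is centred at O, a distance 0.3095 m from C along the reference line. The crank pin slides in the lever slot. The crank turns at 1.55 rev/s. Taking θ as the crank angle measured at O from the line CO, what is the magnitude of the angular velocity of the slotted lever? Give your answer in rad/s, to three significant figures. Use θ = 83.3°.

1.35

ω = 9.739 rad/s (from 1.55 rev/s).
Crank pin A relative to C: A = (d + r cosθ, r sinθ); lever angle φ = atan2(r sinθ, d + r cosθ).
Differentiating tanφ: φ̇ = rω(d cosθ + r)/(d² + r² + 2dr cosθ).
d² + r² + 2dr cosθ = |CA|² = 0.115893 m²;  d cosθ + r = +0.14631 m.
|ω_lever| = |0.1102·9.739·+0.14631| / 0.115893 = 1.3549 rad/s.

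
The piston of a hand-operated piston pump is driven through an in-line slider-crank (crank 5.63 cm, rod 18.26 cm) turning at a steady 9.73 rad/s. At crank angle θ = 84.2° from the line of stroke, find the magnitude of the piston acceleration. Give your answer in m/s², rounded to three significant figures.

ω = 9.73 rad/s
x(θ) = r cosθ + √(L² − r² sin²θ); with ω constant, a = ω²·d²x/dθ².
d²x/dθ² = −r cosθ − r²(cos2θ)/√u − r⁴ sin²2θ/(4u^{3/2}),  u = L² − r² sin²θ = 0.0302054 m².
Substituting r = 0.0563 m, L = 0.1826 m, θ = 84.2°: d²x/dθ² = +0.012157 m.
a = ω²·d²x/dθ² = (9.73)²·(+0.012157) = +1.1509 m/s²;  |a| = 1.1509 m/s².

1.15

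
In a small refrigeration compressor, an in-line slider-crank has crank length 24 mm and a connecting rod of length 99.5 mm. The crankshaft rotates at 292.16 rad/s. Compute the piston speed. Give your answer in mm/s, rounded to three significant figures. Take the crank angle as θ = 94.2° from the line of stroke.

6870

ω = 292.2 rad/s
For an in-line slider-crank, x = r cosθ + √(L² − r² sin²θ), so v = −rω sinθ·[1 + r cosθ/√(L² − r² sin²θ)].
With r = 0.024 m, L = 0.0995 m, θ = 94.2°: √(L² − r² sin²θ) = 0.096578 m.
v = −0.024·292.2·0.99731·[1 + 0.024·-0.07324/0.096578] = -6.8657 m/s.
|v| = 6.8657 m/s = 6865.7 mm/s.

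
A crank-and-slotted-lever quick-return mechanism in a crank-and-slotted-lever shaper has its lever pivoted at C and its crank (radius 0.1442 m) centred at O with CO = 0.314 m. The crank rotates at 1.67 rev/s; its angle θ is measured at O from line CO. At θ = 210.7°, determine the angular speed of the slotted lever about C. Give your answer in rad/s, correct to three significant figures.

4.58

ω = 10.49 rad/s (from 1.67 rev/s).
Crank pin A relative to C: A = (d + r cosθ, r sinθ); lever angle φ = atan2(r sinθ, d + r cosθ).
Differentiating tanφ: φ̇ = rω(d cosθ + r)/(d² + r² + 2dr cosθ).
d² + r² + 2dr cosθ = |CA|² = 0.0415235 m²;  d cosθ + r = -0.12579 m.
|ω_lever| = |0.1442·10.49·-0.12579| / 0.0415235 = 4.5838 rad/s.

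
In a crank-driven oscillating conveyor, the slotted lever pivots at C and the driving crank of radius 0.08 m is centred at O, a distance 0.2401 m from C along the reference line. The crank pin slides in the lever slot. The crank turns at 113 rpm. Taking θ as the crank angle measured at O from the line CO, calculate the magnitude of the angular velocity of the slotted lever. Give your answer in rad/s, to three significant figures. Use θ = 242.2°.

ω = 11.83 rad/s (from 113 rpm).
Crank pin A relative to C: A = (d + r cosθ, r sinθ); lever angle φ = atan2(r sinθ, d + r cosθ).
Differentiating tanφ: φ̇ = rω(d cosθ + r)/(d² + r² + 2dr cosθ).
d² + r² + 2dr cosθ = |CA|² = 0.0461313 m²;  d cosθ + r = -0.031979 m.
|ω_lever| = |0.08·11.83·-0.031979| / 0.0461313 = 0.65625 rad/s.

0.656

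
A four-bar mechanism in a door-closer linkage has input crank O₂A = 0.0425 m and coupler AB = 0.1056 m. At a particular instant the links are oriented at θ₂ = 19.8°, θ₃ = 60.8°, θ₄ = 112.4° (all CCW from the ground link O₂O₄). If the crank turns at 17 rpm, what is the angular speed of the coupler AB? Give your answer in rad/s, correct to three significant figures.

ω₂ = 1.78 rad/s (from 17 rpm).
Differentiating the loop-closure r₂e^{iθ₂}+r₃e^{iθ₃}=r₁+r₄e^{iθ₄} gives r₂ω₂e^{iθ₂}+r₃ω₃e^{iθ₃}=r₄ω₄e^{iθ₄}.
Eliminating the other unknown: ω₃ = r₂ω₂ sin(θ₄−θ₂) / [r₃ sin(θ₃−θ₄)].
Numerator sine = +0.99897; denominator sine = -0.78369.
Result = 0.0425·1.78·(+0.99897) / (0.1056·(-0.78369)) = -0.91329 rad/s; magnitude 0.91329 rad/s.

0.913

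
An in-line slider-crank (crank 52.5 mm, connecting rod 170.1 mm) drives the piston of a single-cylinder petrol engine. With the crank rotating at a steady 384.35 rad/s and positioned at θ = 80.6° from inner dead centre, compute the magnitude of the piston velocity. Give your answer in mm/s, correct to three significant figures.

21000

ω = 384.4 rad/s
For an in-line slider-crank, x = r cosθ + √(L² − r² sin²θ), so v = −rω sinθ·[1 + r cosθ/√(L² − r² sin²θ)].
With r = 0.0525 m, L = 0.1701 m, θ = 80.6°: √(L² − r² sin²θ) = 0.16202 m.
v = −0.0525·384.4·0.98657·[1 + 0.0525·0.16333/0.16202] = -20.961 m/s.
|v| = 20.961 m/s = 20961 mm/s.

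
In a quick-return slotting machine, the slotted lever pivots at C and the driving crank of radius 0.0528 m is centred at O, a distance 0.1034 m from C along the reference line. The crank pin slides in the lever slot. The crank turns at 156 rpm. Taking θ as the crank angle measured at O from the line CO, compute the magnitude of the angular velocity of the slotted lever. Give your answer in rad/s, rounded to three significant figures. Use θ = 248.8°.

1.39

ω = 16.34 rad/s (from 156 rpm).
Crank pin A relative to C: A = (d + r cosθ, r sinθ); lever angle φ = atan2(r sinθ, d + r cosθ).
Differentiating tanφ: φ̇ = rω(d cosθ + r)/(d² + r² + 2dr cosθ).
d² + r² + 2dr cosθ = |CA|² = 0.00953081 m²;  d cosθ + r = +0.015408 m.
|ω_lever| = |0.0528·16.34·+0.015408| / 0.00953081 = 1.3945 rad/s.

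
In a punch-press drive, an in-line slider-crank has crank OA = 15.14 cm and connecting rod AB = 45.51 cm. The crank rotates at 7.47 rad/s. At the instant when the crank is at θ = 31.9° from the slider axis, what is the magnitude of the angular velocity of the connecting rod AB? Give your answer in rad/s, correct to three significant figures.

2.14

ω = 7.47 rad/s
The rod makes angle φ with the slider axis where L sinφ = r sinθ; differentiating, L cosφ·φ̇ = r ω cosθ.
L cosφ = √(L² − r² sin²θ) = 0.44801 m.
|ω_rod| = r ω |cosθ| / √(L² − r² sin²θ) = 0.1514·7.47·0.84897/0.44801 = 2.1431 rad/s.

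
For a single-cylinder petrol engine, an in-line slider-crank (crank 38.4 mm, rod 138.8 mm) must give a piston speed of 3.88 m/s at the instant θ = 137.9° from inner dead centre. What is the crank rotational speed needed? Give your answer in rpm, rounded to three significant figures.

1820

For an in-line slider-crank, |v_piston| = rω|sinθ|·[1 + r cosθ/√(L² − r² sin²θ)].
With r = 0.0384 m, L = 0.1388 m, θ = 137.9°: the bracketed kinematic factor |dx/dθ| = 0.020366 m.
ω = v/|dx/dθ| = 3.88/0.020366 = 190.51 rad/s.
N = 60ω/(2π) = 1819.2 rpm.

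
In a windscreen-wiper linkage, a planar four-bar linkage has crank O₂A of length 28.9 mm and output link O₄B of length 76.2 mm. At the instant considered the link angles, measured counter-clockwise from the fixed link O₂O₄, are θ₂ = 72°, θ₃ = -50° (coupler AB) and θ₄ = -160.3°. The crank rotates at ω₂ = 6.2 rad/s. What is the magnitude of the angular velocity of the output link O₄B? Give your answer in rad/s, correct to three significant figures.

2.13

ω₂ = 6.2 rad/s
Differentiating the loop-closure r₂e^{iθ₂}+r₃e^{iθ₃}=r₁+r₄e^{iθ₄} gives r₂ω₂e^{iθ₂}+r₃ω₃e^{iθ₃}=r₄ω₄e^{iθ₄}.
Eliminating the other unknown: ω₄ = r₂ω₂ sin(θ₂−θ₃) / [r₄ sin(θ₄−θ₃)].
Numerator sine = +0.84805; denominator sine = -0.93789.
Result = 0.0289·6.2·(+0.84805) / (0.0762·(-0.93789)) = -2.1262 rad/s; magnitude 2.1262 rad/s.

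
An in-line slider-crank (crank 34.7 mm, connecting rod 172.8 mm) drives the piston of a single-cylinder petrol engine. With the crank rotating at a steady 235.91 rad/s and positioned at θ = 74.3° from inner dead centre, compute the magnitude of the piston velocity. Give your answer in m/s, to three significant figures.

8.32

ω = 235.9 rad/s
For an in-line slider-crank, x = r cosθ + √(L² − r² sin²θ), so v = −rω sinθ·[1 + r cosθ/√(L² − r² sin²θ)].
With r = 0.0347 m, L = 0.1728 m, θ = 74.3°: √(L² − r² sin²θ) = 0.16954 m.
v = −0.0347·235.9·0.96269·[1 + 0.0347·0.27060/0.16954] = -8.3171 m/s.
|v| = 8.3171 m/s.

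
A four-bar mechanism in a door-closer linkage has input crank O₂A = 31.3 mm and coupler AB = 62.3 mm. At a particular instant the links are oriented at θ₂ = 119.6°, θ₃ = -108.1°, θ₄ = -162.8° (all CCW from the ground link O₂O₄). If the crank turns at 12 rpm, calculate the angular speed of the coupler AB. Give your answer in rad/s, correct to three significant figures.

ω₂ = 1.257 rad/s (from 12 rpm).
Differentiating the loop-closure r₂e^{iθ₂}+r₃e^{iθ₃}=r₁+r₄e^{iθ₄} gives r₂ω₂e^{iθ₂}+r₃ω₃e^{iθ₃}=r₄ω₄e^{iθ₄}.
Eliminating the other unknown: ω₃ = r₂ω₂ sin(θ₄−θ₂) / [r₃ sin(θ₃−θ₄)].
Numerator sine = +0.97667; denominator sine = +0.81614.
Result = 0.0313·1.257·(+0.97667) / (0.0623·(+0.81614)) = +0.75553 rad/s; magnitude 0.75553 rad/s.

0.756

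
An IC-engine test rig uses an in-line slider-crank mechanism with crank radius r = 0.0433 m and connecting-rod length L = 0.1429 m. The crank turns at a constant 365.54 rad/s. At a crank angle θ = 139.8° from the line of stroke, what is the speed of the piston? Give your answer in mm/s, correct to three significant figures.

7810

ω = 365.5 rad/s
For an in-line slider-crank, x = r cosθ + √(L² − r² sin²θ), so v = −rω sinθ·[1 + r cosθ/√(L² − r² sin²θ)].
With r = 0.0433 m, L = 0.1429 m, θ = 139.8°: √(L² − r² sin²θ) = 0.14014 m.
v = −0.0433·365.5·0.64546·[1 + 0.0433·-0.76380/0.14014] = -7.8053 m/s.
|v| = 7.8053 m/s = 7805.3 mm/s.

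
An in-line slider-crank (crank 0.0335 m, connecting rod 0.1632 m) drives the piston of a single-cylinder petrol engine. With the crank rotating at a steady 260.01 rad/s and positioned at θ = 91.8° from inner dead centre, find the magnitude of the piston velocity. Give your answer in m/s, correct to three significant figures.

8.65

ω = 260 rad/s
For an in-line slider-crank, x = r cosθ + √(L² − r² sin²θ), so v = −rω sinθ·[1 + r cosθ/√(L² − r² sin²θ)].
With r = 0.0335 m, L = 0.1632 m, θ = 91.8°: √(L² − r² sin²θ) = 0.15973 m.
v = −0.0335·260·0.99951·[1 + 0.0335·-0.03141/0.15973] = -8.6487 m/s.
|v| = 8.6487 m/s.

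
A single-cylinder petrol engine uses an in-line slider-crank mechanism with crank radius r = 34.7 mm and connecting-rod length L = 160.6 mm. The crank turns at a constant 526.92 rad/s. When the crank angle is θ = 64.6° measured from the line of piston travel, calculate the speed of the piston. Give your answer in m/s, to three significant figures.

18.1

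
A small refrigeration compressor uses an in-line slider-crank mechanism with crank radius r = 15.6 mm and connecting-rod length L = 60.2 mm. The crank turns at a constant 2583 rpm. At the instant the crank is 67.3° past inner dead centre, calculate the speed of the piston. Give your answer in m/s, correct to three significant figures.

4.29

ω = 2π·2583/60 = 270.5 rad/s
For an in-line slider-crank, x = r cosθ + √(L² − r² sin²θ), so v = −rω sinθ·[1 + r cosθ/√(L² − r² sin²θ)].
With r = 0.0156 m, L = 0.0602 m, θ = 67.3°: √(L² − r² sin²θ) = 0.058454 m.
v = −0.0156·270.5·0.92254·[1 + 0.0156·0.38591/0.058454] = -4.2937 m/s.
|v| = 4.2937 m/s.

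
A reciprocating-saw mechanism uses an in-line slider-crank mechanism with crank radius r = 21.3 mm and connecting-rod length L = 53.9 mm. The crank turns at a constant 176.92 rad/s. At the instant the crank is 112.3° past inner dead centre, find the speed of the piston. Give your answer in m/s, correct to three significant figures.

2.92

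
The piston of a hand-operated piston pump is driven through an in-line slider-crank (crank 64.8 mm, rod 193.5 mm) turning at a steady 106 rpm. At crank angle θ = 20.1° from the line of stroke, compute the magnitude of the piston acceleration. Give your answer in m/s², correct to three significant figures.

ω = 2π·106/60 = 11.1 rad/s
x(θ) = r cosθ + √(L² − r² sin²θ); with ω constant, a = ω²·d²x/dθ².
d²x/dθ² = −r cosθ − r²(cos2θ)/√u − r⁴ sin²2θ/(4u^{3/2}),  u = L² − r² sin²θ = 0.0369463 m².
Substituting r = 0.0648 m, L = 0.1935 m, θ = 20.1°: d²x/dθ² = -0.077797 m.
a = ω²·d²x/dθ² = (11.1)²·(-0.077797) = -9.5859 m/s²;  |a| = 9.5859 m/s².

9.59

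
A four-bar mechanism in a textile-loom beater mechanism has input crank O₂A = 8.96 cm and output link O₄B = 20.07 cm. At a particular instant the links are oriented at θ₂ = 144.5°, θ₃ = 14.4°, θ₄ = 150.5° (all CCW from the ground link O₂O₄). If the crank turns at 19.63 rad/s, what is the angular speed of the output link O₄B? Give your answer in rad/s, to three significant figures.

ω₂ = 19.63 rad/s
Differentiating the loop-closure r₂e^{iθ₂}+r₃e^{iθ₃}=r₁+r₄e^{iθ₄} gives r₂ω₂e^{iθ₂}+r₃ω₃e^{iθ₃}=r₄ω₄e^{iθ₄}.
Eliminating the other unknown: ω₄ = r₂ω₂ sin(θ₂−θ₃) / [r₄ sin(θ₄−θ₃)].
Numerator sine = +0.76492; denominator sine = +0.69340.
Result = 0.0896·19.63·(+0.76492) / (0.2007·(+0.69340)) = +9.6675 rad/s; magnitude 9.6675 rad/s.

9.67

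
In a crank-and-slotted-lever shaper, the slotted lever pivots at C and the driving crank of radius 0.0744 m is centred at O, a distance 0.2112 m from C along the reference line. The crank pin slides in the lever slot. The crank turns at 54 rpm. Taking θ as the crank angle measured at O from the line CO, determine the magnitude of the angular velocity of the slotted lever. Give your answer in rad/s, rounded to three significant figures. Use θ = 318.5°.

ω = 5.655 rad/s (from 54 rpm).
Crank pin A relative to C: A = (d + r cosθ, r sinθ); lever angle φ = atan2(r sinθ, d + r cosθ).
Differentiating tanφ: φ̇ = rω(d cosθ + r)/(d² + r² + 2dr cosθ).
d² + r² + 2dr cosθ = |CA|² = 0.0736779 m²;  d cosθ + r = +0.23258 m.
|ω_lever| = |0.0744·5.655·+0.23258| / 0.0736779 = 1.3281 rad/s.

1.33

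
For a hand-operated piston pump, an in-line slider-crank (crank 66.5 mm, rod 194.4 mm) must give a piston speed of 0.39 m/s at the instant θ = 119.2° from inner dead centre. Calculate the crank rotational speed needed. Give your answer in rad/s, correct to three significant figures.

For an in-line slider-crank, |v_piston| = rω|sinθ|·[1 + r cosθ/√(L² − r² sin²θ)].
With r = 0.0665 m, L = 0.1944 m, θ = 119.2°: the bracketed kinematic factor |dx/dθ| = 0.047899 m.
ω = v/|dx/dθ| = 0.39/0.047899 = 8.1422 rad/s.

8.14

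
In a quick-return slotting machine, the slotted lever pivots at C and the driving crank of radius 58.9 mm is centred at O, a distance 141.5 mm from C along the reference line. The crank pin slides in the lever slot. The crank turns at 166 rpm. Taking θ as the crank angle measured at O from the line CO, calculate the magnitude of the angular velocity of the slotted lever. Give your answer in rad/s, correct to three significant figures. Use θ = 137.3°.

4.11

ω = 17.38 rad/s (from 166 rpm).
Crank pin A relative to C: A = (d + r cosθ, r sinθ); lever angle φ = atan2(r sinθ, d + r cosθ).
Differentiating tanφ: φ̇ = rω(d cosθ + r)/(d² + r² + 2dr cosθ).
d² + r² + 2dr cosθ = |CA|² = 0.0112414 m²;  d cosθ + r = -0.04509 m.
|ω_lever| = |0.0589·17.38·-0.04509| / 0.0112414 = 4.1069 rad/s.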